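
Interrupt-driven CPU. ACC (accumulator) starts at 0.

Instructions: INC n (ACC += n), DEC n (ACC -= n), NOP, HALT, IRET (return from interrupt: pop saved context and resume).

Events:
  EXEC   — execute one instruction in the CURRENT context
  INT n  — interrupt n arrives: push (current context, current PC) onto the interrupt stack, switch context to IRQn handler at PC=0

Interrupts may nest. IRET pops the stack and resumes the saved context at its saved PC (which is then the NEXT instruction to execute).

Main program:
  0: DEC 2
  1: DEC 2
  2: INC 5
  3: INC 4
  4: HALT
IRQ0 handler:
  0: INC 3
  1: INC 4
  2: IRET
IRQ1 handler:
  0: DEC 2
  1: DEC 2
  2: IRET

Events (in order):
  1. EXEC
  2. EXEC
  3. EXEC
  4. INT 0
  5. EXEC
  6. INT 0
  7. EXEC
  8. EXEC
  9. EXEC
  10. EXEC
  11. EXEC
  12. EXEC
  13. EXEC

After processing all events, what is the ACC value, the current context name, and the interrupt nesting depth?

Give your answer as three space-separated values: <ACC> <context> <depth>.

Answer: 19 MAIN 0

Derivation:
Event 1 (EXEC): [MAIN] PC=0: DEC 2 -> ACC=-2
Event 2 (EXEC): [MAIN] PC=1: DEC 2 -> ACC=-4
Event 3 (EXEC): [MAIN] PC=2: INC 5 -> ACC=1
Event 4 (INT 0): INT 0 arrives: push (MAIN, PC=3), enter IRQ0 at PC=0 (depth now 1)
Event 5 (EXEC): [IRQ0] PC=0: INC 3 -> ACC=4
Event 6 (INT 0): INT 0 arrives: push (IRQ0, PC=1), enter IRQ0 at PC=0 (depth now 2)
Event 7 (EXEC): [IRQ0] PC=0: INC 3 -> ACC=7
Event 8 (EXEC): [IRQ0] PC=1: INC 4 -> ACC=11
Event 9 (EXEC): [IRQ0] PC=2: IRET -> resume IRQ0 at PC=1 (depth now 1)
Event 10 (EXEC): [IRQ0] PC=1: INC 4 -> ACC=15
Event 11 (EXEC): [IRQ0] PC=2: IRET -> resume MAIN at PC=3 (depth now 0)
Event 12 (EXEC): [MAIN] PC=3: INC 4 -> ACC=19
Event 13 (EXEC): [MAIN] PC=4: HALT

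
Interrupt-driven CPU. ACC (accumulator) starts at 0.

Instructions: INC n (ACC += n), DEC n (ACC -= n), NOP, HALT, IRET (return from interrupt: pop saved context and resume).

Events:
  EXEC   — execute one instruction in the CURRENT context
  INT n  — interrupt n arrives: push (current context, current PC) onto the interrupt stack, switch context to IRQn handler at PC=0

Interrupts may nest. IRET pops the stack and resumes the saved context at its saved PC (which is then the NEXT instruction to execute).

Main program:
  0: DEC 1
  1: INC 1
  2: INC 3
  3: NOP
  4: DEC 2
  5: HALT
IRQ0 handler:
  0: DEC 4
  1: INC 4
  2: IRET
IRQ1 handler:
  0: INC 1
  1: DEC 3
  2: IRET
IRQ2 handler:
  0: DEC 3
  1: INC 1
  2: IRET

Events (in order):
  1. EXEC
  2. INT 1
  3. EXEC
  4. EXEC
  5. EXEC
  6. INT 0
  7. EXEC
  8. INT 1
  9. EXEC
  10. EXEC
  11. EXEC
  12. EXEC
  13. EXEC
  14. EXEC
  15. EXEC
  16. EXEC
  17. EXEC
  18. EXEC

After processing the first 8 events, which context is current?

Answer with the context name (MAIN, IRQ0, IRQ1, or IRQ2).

Event 1 (EXEC): [MAIN] PC=0: DEC 1 -> ACC=-1
Event 2 (INT 1): INT 1 arrives: push (MAIN, PC=1), enter IRQ1 at PC=0 (depth now 1)
Event 3 (EXEC): [IRQ1] PC=0: INC 1 -> ACC=0
Event 4 (EXEC): [IRQ1] PC=1: DEC 3 -> ACC=-3
Event 5 (EXEC): [IRQ1] PC=2: IRET -> resume MAIN at PC=1 (depth now 0)
Event 6 (INT 0): INT 0 arrives: push (MAIN, PC=1), enter IRQ0 at PC=0 (depth now 1)
Event 7 (EXEC): [IRQ0] PC=0: DEC 4 -> ACC=-7
Event 8 (INT 1): INT 1 arrives: push (IRQ0, PC=1), enter IRQ1 at PC=0 (depth now 2)

Answer: IRQ1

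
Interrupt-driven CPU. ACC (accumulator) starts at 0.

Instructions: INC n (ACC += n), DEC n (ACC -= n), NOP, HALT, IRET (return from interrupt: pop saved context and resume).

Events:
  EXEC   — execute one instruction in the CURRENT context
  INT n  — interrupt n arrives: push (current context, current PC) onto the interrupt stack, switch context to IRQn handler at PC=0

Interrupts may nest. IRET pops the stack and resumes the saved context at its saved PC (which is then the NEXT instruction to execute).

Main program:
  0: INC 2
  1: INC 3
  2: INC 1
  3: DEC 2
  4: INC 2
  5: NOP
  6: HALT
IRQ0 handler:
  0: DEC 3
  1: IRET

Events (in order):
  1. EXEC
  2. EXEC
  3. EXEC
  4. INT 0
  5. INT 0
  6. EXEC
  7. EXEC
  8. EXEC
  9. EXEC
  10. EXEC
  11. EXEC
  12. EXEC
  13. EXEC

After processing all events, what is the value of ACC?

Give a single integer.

Answer: 0

Derivation:
Event 1 (EXEC): [MAIN] PC=0: INC 2 -> ACC=2
Event 2 (EXEC): [MAIN] PC=1: INC 3 -> ACC=5
Event 3 (EXEC): [MAIN] PC=2: INC 1 -> ACC=6
Event 4 (INT 0): INT 0 arrives: push (MAIN, PC=3), enter IRQ0 at PC=0 (depth now 1)
Event 5 (INT 0): INT 0 arrives: push (IRQ0, PC=0), enter IRQ0 at PC=0 (depth now 2)
Event 6 (EXEC): [IRQ0] PC=0: DEC 3 -> ACC=3
Event 7 (EXEC): [IRQ0] PC=1: IRET -> resume IRQ0 at PC=0 (depth now 1)
Event 8 (EXEC): [IRQ0] PC=0: DEC 3 -> ACC=0
Event 9 (EXEC): [IRQ0] PC=1: IRET -> resume MAIN at PC=3 (depth now 0)
Event 10 (EXEC): [MAIN] PC=3: DEC 2 -> ACC=-2
Event 11 (EXEC): [MAIN] PC=4: INC 2 -> ACC=0
Event 12 (EXEC): [MAIN] PC=5: NOP
Event 13 (EXEC): [MAIN] PC=6: HALT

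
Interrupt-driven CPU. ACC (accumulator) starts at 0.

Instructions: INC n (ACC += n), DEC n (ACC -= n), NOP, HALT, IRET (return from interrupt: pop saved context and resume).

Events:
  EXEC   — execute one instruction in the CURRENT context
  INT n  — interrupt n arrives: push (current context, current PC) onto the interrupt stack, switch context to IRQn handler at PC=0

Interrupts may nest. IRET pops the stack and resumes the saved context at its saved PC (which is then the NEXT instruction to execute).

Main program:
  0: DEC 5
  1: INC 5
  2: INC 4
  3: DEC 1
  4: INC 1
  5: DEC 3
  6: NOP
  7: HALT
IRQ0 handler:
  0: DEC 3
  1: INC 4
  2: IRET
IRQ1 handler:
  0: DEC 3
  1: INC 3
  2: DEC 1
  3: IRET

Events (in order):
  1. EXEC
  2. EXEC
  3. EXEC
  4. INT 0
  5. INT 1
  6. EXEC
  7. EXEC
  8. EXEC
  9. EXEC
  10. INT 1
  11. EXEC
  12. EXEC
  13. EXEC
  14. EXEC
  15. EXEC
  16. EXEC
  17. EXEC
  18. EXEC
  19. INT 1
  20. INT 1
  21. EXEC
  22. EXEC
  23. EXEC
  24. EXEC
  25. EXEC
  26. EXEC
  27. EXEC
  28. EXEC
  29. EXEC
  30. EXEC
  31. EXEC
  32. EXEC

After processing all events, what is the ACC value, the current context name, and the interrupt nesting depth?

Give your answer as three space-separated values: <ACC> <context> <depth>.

Event 1 (EXEC): [MAIN] PC=0: DEC 5 -> ACC=-5
Event 2 (EXEC): [MAIN] PC=1: INC 5 -> ACC=0
Event 3 (EXEC): [MAIN] PC=2: INC 4 -> ACC=4
Event 4 (INT 0): INT 0 arrives: push (MAIN, PC=3), enter IRQ0 at PC=0 (depth now 1)
Event 5 (INT 1): INT 1 arrives: push (IRQ0, PC=0), enter IRQ1 at PC=0 (depth now 2)
Event 6 (EXEC): [IRQ1] PC=0: DEC 3 -> ACC=1
Event 7 (EXEC): [IRQ1] PC=1: INC 3 -> ACC=4
Event 8 (EXEC): [IRQ1] PC=2: DEC 1 -> ACC=3
Event 9 (EXEC): [IRQ1] PC=3: IRET -> resume IRQ0 at PC=0 (depth now 1)
Event 10 (INT 1): INT 1 arrives: push (IRQ0, PC=0), enter IRQ1 at PC=0 (depth now 2)
Event 11 (EXEC): [IRQ1] PC=0: DEC 3 -> ACC=0
Event 12 (EXEC): [IRQ1] PC=1: INC 3 -> ACC=3
Event 13 (EXEC): [IRQ1] PC=2: DEC 1 -> ACC=2
Event 14 (EXEC): [IRQ1] PC=3: IRET -> resume IRQ0 at PC=0 (depth now 1)
Event 15 (EXEC): [IRQ0] PC=0: DEC 3 -> ACC=-1
Event 16 (EXEC): [IRQ0] PC=1: INC 4 -> ACC=3
Event 17 (EXEC): [IRQ0] PC=2: IRET -> resume MAIN at PC=3 (depth now 0)
Event 18 (EXEC): [MAIN] PC=3: DEC 1 -> ACC=2
Event 19 (INT 1): INT 1 arrives: push (MAIN, PC=4), enter IRQ1 at PC=0 (depth now 1)
Event 20 (INT 1): INT 1 arrives: push (IRQ1, PC=0), enter IRQ1 at PC=0 (depth now 2)
Event 21 (EXEC): [IRQ1] PC=0: DEC 3 -> ACC=-1
Event 22 (EXEC): [IRQ1] PC=1: INC 3 -> ACC=2
Event 23 (EXEC): [IRQ1] PC=2: DEC 1 -> ACC=1
Event 24 (EXEC): [IRQ1] PC=3: IRET -> resume IRQ1 at PC=0 (depth now 1)
Event 25 (EXEC): [IRQ1] PC=0: DEC 3 -> ACC=-2
Event 26 (EXEC): [IRQ1] PC=1: INC 3 -> ACC=1
Event 27 (EXEC): [IRQ1] PC=2: DEC 1 -> ACC=0
Event 28 (EXEC): [IRQ1] PC=3: IRET -> resume MAIN at PC=4 (depth now 0)
Event 29 (EXEC): [MAIN] PC=4: INC 1 -> ACC=1
Event 30 (EXEC): [MAIN] PC=5: DEC 3 -> ACC=-2
Event 31 (EXEC): [MAIN] PC=6: NOP
Event 32 (EXEC): [MAIN] PC=7: HALT

Answer: -2 MAIN 0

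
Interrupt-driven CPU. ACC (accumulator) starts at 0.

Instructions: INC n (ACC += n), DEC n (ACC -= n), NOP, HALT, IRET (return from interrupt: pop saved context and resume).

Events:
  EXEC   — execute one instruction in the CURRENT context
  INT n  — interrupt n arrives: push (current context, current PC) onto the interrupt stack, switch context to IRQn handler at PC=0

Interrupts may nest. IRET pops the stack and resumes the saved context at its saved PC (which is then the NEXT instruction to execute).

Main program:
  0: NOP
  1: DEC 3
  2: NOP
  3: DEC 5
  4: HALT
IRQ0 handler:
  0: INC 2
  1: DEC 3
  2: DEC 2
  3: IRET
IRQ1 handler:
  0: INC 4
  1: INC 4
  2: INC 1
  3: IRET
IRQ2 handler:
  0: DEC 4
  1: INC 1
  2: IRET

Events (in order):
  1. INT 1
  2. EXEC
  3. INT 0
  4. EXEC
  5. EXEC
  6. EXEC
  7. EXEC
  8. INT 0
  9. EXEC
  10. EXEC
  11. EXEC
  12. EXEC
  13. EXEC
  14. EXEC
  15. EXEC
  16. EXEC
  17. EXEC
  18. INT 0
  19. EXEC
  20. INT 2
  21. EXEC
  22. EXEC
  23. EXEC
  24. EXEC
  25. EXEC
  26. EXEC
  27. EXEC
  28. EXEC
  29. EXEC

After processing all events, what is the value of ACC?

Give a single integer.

Event 1 (INT 1): INT 1 arrives: push (MAIN, PC=0), enter IRQ1 at PC=0 (depth now 1)
Event 2 (EXEC): [IRQ1] PC=0: INC 4 -> ACC=4
Event 3 (INT 0): INT 0 arrives: push (IRQ1, PC=1), enter IRQ0 at PC=0 (depth now 2)
Event 4 (EXEC): [IRQ0] PC=0: INC 2 -> ACC=6
Event 5 (EXEC): [IRQ0] PC=1: DEC 3 -> ACC=3
Event 6 (EXEC): [IRQ0] PC=2: DEC 2 -> ACC=1
Event 7 (EXEC): [IRQ0] PC=3: IRET -> resume IRQ1 at PC=1 (depth now 1)
Event 8 (INT 0): INT 0 arrives: push (IRQ1, PC=1), enter IRQ0 at PC=0 (depth now 2)
Event 9 (EXEC): [IRQ0] PC=0: INC 2 -> ACC=3
Event 10 (EXEC): [IRQ0] PC=1: DEC 3 -> ACC=0
Event 11 (EXEC): [IRQ0] PC=2: DEC 2 -> ACC=-2
Event 12 (EXEC): [IRQ0] PC=3: IRET -> resume IRQ1 at PC=1 (depth now 1)
Event 13 (EXEC): [IRQ1] PC=1: INC 4 -> ACC=2
Event 14 (EXEC): [IRQ1] PC=2: INC 1 -> ACC=3
Event 15 (EXEC): [IRQ1] PC=3: IRET -> resume MAIN at PC=0 (depth now 0)
Event 16 (EXEC): [MAIN] PC=0: NOP
Event 17 (EXEC): [MAIN] PC=1: DEC 3 -> ACC=0
Event 18 (INT 0): INT 0 arrives: push (MAIN, PC=2), enter IRQ0 at PC=0 (depth now 1)
Event 19 (EXEC): [IRQ0] PC=0: INC 2 -> ACC=2
Event 20 (INT 2): INT 2 arrives: push (IRQ0, PC=1), enter IRQ2 at PC=0 (depth now 2)
Event 21 (EXEC): [IRQ2] PC=0: DEC 4 -> ACC=-2
Event 22 (EXEC): [IRQ2] PC=1: INC 1 -> ACC=-1
Event 23 (EXEC): [IRQ2] PC=2: IRET -> resume IRQ0 at PC=1 (depth now 1)
Event 24 (EXEC): [IRQ0] PC=1: DEC 3 -> ACC=-4
Event 25 (EXEC): [IRQ0] PC=2: DEC 2 -> ACC=-6
Event 26 (EXEC): [IRQ0] PC=3: IRET -> resume MAIN at PC=2 (depth now 0)
Event 27 (EXEC): [MAIN] PC=2: NOP
Event 28 (EXEC): [MAIN] PC=3: DEC 5 -> ACC=-11
Event 29 (EXEC): [MAIN] PC=4: HALT

Answer: -11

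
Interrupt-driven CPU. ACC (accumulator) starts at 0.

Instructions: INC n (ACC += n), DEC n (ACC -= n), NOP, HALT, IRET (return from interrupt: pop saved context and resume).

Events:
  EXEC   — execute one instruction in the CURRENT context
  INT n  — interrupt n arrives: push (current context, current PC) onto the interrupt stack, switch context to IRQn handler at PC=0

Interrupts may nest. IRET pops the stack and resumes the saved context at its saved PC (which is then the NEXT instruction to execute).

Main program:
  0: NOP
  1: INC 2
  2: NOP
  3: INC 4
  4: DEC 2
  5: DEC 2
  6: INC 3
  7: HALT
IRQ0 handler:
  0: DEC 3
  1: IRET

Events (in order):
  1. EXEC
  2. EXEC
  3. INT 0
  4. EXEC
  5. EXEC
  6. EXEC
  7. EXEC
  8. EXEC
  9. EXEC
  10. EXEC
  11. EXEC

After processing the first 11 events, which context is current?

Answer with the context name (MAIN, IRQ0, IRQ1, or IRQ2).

Event 1 (EXEC): [MAIN] PC=0: NOP
Event 2 (EXEC): [MAIN] PC=1: INC 2 -> ACC=2
Event 3 (INT 0): INT 0 arrives: push (MAIN, PC=2), enter IRQ0 at PC=0 (depth now 1)
Event 4 (EXEC): [IRQ0] PC=0: DEC 3 -> ACC=-1
Event 5 (EXEC): [IRQ0] PC=1: IRET -> resume MAIN at PC=2 (depth now 0)
Event 6 (EXEC): [MAIN] PC=2: NOP
Event 7 (EXEC): [MAIN] PC=3: INC 4 -> ACC=3
Event 8 (EXEC): [MAIN] PC=4: DEC 2 -> ACC=1
Event 9 (EXEC): [MAIN] PC=5: DEC 2 -> ACC=-1
Event 10 (EXEC): [MAIN] PC=6: INC 3 -> ACC=2
Event 11 (EXEC): [MAIN] PC=7: HALT

Answer: MAIN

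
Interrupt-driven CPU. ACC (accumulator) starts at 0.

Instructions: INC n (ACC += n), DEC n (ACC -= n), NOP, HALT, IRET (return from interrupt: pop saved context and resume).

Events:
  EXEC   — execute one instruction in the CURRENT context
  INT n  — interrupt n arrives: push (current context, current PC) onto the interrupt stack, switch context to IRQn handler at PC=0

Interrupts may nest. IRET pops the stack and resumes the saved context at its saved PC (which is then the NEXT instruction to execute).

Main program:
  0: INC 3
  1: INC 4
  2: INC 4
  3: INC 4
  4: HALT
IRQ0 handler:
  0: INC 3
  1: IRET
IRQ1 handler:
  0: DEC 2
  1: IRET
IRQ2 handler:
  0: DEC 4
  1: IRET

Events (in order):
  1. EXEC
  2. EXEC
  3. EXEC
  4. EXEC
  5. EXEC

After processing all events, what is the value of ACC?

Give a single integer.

Event 1 (EXEC): [MAIN] PC=0: INC 3 -> ACC=3
Event 2 (EXEC): [MAIN] PC=1: INC 4 -> ACC=7
Event 3 (EXEC): [MAIN] PC=2: INC 4 -> ACC=11
Event 4 (EXEC): [MAIN] PC=3: INC 4 -> ACC=15
Event 5 (EXEC): [MAIN] PC=4: HALT

Answer: 15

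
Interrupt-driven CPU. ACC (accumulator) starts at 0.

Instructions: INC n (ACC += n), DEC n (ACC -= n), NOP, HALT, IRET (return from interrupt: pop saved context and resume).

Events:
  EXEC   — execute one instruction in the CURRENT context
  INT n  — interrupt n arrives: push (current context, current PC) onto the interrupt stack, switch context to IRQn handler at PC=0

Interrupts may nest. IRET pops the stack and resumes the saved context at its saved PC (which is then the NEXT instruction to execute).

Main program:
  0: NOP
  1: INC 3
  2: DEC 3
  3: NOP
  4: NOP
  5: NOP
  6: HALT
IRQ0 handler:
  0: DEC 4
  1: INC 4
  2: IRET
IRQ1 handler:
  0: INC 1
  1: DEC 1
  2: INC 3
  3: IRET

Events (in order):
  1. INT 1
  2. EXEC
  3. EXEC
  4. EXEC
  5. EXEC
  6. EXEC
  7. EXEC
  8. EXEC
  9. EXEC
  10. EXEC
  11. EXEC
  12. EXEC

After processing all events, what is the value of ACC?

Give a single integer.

Answer: 3

Derivation:
Event 1 (INT 1): INT 1 arrives: push (MAIN, PC=0), enter IRQ1 at PC=0 (depth now 1)
Event 2 (EXEC): [IRQ1] PC=0: INC 1 -> ACC=1
Event 3 (EXEC): [IRQ1] PC=1: DEC 1 -> ACC=0
Event 4 (EXEC): [IRQ1] PC=2: INC 3 -> ACC=3
Event 5 (EXEC): [IRQ1] PC=3: IRET -> resume MAIN at PC=0 (depth now 0)
Event 6 (EXEC): [MAIN] PC=0: NOP
Event 7 (EXEC): [MAIN] PC=1: INC 3 -> ACC=6
Event 8 (EXEC): [MAIN] PC=2: DEC 3 -> ACC=3
Event 9 (EXEC): [MAIN] PC=3: NOP
Event 10 (EXEC): [MAIN] PC=4: NOP
Event 11 (EXEC): [MAIN] PC=5: NOP
Event 12 (EXEC): [MAIN] PC=6: HALT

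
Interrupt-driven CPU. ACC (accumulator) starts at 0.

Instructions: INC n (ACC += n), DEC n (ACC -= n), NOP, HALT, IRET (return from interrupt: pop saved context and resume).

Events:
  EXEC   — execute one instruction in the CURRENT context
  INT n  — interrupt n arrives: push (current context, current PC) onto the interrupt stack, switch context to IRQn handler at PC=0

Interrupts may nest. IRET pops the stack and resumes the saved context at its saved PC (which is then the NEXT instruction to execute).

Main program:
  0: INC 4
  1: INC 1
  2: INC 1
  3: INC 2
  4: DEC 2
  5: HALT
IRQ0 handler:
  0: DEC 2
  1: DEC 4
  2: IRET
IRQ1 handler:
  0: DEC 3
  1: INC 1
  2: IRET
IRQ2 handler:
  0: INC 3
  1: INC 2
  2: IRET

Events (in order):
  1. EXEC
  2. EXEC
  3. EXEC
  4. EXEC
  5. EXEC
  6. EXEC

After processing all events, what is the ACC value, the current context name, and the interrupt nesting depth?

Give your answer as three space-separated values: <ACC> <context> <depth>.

Event 1 (EXEC): [MAIN] PC=0: INC 4 -> ACC=4
Event 2 (EXEC): [MAIN] PC=1: INC 1 -> ACC=5
Event 3 (EXEC): [MAIN] PC=2: INC 1 -> ACC=6
Event 4 (EXEC): [MAIN] PC=3: INC 2 -> ACC=8
Event 5 (EXEC): [MAIN] PC=4: DEC 2 -> ACC=6
Event 6 (EXEC): [MAIN] PC=5: HALT

Answer: 6 MAIN 0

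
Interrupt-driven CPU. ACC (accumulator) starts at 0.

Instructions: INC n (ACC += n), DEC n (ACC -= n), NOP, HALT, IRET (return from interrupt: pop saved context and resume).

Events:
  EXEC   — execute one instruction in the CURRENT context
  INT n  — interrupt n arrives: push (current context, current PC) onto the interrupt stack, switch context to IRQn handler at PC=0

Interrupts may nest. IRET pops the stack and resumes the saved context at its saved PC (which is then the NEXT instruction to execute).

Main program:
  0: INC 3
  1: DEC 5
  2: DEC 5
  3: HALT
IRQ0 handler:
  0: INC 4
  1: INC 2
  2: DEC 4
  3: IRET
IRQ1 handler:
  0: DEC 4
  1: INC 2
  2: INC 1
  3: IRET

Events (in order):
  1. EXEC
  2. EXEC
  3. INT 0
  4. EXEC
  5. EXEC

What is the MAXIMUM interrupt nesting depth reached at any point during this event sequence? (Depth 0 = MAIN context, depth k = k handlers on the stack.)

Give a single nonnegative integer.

Event 1 (EXEC): [MAIN] PC=0: INC 3 -> ACC=3 [depth=0]
Event 2 (EXEC): [MAIN] PC=1: DEC 5 -> ACC=-2 [depth=0]
Event 3 (INT 0): INT 0 arrives: push (MAIN, PC=2), enter IRQ0 at PC=0 (depth now 1) [depth=1]
Event 4 (EXEC): [IRQ0] PC=0: INC 4 -> ACC=2 [depth=1]
Event 5 (EXEC): [IRQ0] PC=1: INC 2 -> ACC=4 [depth=1]
Max depth observed: 1

Answer: 1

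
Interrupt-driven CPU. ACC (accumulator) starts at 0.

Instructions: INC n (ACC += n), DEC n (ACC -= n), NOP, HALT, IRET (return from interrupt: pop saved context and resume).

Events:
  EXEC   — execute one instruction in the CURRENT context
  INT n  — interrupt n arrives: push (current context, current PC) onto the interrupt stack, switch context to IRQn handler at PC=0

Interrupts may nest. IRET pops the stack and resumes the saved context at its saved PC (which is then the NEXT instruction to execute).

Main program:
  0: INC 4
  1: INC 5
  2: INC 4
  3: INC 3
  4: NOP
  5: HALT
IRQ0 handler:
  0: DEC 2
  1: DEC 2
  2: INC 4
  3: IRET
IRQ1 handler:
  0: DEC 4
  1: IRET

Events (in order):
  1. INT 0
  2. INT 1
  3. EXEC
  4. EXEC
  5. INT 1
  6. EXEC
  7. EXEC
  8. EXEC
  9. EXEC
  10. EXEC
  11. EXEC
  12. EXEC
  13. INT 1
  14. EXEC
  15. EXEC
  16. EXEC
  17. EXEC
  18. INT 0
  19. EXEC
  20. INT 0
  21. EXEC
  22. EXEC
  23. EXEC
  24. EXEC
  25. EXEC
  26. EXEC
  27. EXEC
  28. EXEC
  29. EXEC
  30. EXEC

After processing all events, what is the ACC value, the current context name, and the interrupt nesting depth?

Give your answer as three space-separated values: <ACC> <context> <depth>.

Answer: 4 MAIN 0

Derivation:
Event 1 (INT 0): INT 0 arrives: push (MAIN, PC=0), enter IRQ0 at PC=0 (depth now 1)
Event 2 (INT 1): INT 1 arrives: push (IRQ0, PC=0), enter IRQ1 at PC=0 (depth now 2)
Event 3 (EXEC): [IRQ1] PC=0: DEC 4 -> ACC=-4
Event 4 (EXEC): [IRQ1] PC=1: IRET -> resume IRQ0 at PC=0 (depth now 1)
Event 5 (INT 1): INT 1 arrives: push (IRQ0, PC=0), enter IRQ1 at PC=0 (depth now 2)
Event 6 (EXEC): [IRQ1] PC=0: DEC 4 -> ACC=-8
Event 7 (EXEC): [IRQ1] PC=1: IRET -> resume IRQ0 at PC=0 (depth now 1)
Event 8 (EXEC): [IRQ0] PC=0: DEC 2 -> ACC=-10
Event 9 (EXEC): [IRQ0] PC=1: DEC 2 -> ACC=-12
Event 10 (EXEC): [IRQ0] PC=2: INC 4 -> ACC=-8
Event 11 (EXEC): [IRQ0] PC=3: IRET -> resume MAIN at PC=0 (depth now 0)
Event 12 (EXEC): [MAIN] PC=0: INC 4 -> ACC=-4
Event 13 (INT 1): INT 1 arrives: push (MAIN, PC=1), enter IRQ1 at PC=0 (depth now 1)
Event 14 (EXEC): [IRQ1] PC=0: DEC 4 -> ACC=-8
Event 15 (EXEC): [IRQ1] PC=1: IRET -> resume MAIN at PC=1 (depth now 0)
Event 16 (EXEC): [MAIN] PC=1: INC 5 -> ACC=-3
Event 17 (EXEC): [MAIN] PC=2: INC 4 -> ACC=1
Event 18 (INT 0): INT 0 arrives: push (MAIN, PC=3), enter IRQ0 at PC=0 (depth now 1)
Event 19 (EXEC): [IRQ0] PC=0: DEC 2 -> ACC=-1
Event 20 (INT 0): INT 0 arrives: push (IRQ0, PC=1), enter IRQ0 at PC=0 (depth now 2)
Event 21 (EXEC): [IRQ0] PC=0: DEC 2 -> ACC=-3
Event 22 (EXEC): [IRQ0] PC=1: DEC 2 -> ACC=-5
Event 23 (EXEC): [IRQ0] PC=2: INC 4 -> ACC=-1
Event 24 (EXEC): [IRQ0] PC=3: IRET -> resume IRQ0 at PC=1 (depth now 1)
Event 25 (EXEC): [IRQ0] PC=1: DEC 2 -> ACC=-3
Event 26 (EXEC): [IRQ0] PC=2: INC 4 -> ACC=1
Event 27 (EXEC): [IRQ0] PC=3: IRET -> resume MAIN at PC=3 (depth now 0)
Event 28 (EXEC): [MAIN] PC=3: INC 3 -> ACC=4
Event 29 (EXEC): [MAIN] PC=4: NOP
Event 30 (EXEC): [MAIN] PC=5: HALT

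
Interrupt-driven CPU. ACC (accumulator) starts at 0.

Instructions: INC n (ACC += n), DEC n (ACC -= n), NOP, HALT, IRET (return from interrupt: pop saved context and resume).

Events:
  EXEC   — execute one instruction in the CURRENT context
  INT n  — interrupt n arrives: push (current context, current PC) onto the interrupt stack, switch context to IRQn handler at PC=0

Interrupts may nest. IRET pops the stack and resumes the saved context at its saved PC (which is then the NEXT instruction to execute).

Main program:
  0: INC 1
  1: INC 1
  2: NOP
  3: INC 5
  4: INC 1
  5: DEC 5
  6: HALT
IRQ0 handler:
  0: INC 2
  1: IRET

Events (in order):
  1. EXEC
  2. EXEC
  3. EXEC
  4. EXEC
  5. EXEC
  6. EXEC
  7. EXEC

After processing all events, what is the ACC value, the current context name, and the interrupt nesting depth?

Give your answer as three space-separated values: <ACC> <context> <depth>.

Answer: 3 MAIN 0

Derivation:
Event 1 (EXEC): [MAIN] PC=0: INC 1 -> ACC=1
Event 2 (EXEC): [MAIN] PC=1: INC 1 -> ACC=2
Event 3 (EXEC): [MAIN] PC=2: NOP
Event 4 (EXEC): [MAIN] PC=3: INC 5 -> ACC=7
Event 5 (EXEC): [MAIN] PC=4: INC 1 -> ACC=8
Event 6 (EXEC): [MAIN] PC=5: DEC 5 -> ACC=3
Event 7 (EXEC): [MAIN] PC=6: HALT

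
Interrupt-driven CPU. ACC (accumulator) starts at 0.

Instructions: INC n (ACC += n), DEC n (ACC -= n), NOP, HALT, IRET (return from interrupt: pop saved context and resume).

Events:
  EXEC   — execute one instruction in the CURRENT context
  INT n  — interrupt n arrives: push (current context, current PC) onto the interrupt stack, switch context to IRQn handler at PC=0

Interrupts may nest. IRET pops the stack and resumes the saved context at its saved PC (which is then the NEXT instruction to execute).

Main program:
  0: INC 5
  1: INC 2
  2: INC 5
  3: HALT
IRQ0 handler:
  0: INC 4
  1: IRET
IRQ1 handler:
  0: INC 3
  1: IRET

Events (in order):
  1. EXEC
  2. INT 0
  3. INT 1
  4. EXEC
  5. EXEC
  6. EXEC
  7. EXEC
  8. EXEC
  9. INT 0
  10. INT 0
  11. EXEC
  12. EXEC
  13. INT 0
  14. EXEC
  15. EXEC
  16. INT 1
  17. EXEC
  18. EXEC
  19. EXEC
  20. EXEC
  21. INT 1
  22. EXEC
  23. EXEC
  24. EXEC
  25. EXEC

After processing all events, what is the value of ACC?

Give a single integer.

Event 1 (EXEC): [MAIN] PC=0: INC 5 -> ACC=5
Event 2 (INT 0): INT 0 arrives: push (MAIN, PC=1), enter IRQ0 at PC=0 (depth now 1)
Event 3 (INT 1): INT 1 arrives: push (IRQ0, PC=0), enter IRQ1 at PC=0 (depth now 2)
Event 4 (EXEC): [IRQ1] PC=0: INC 3 -> ACC=8
Event 5 (EXEC): [IRQ1] PC=1: IRET -> resume IRQ0 at PC=0 (depth now 1)
Event 6 (EXEC): [IRQ0] PC=0: INC 4 -> ACC=12
Event 7 (EXEC): [IRQ0] PC=1: IRET -> resume MAIN at PC=1 (depth now 0)
Event 8 (EXEC): [MAIN] PC=1: INC 2 -> ACC=14
Event 9 (INT 0): INT 0 arrives: push (MAIN, PC=2), enter IRQ0 at PC=0 (depth now 1)
Event 10 (INT 0): INT 0 arrives: push (IRQ0, PC=0), enter IRQ0 at PC=0 (depth now 2)
Event 11 (EXEC): [IRQ0] PC=0: INC 4 -> ACC=18
Event 12 (EXEC): [IRQ0] PC=1: IRET -> resume IRQ0 at PC=0 (depth now 1)
Event 13 (INT 0): INT 0 arrives: push (IRQ0, PC=0), enter IRQ0 at PC=0 (depth now 2)
Event 14 (EXEC): [IRQ0] PC=0: INC 4 -> ACC=22
Event 15 (EXEC): [IRQ0] PC=1: IRET -> resume IRQ0 at PC=0 (depth now 1)
Event 16 (INT 1): INT 1 arrives: push (IRQ0, PC=0), enter IRQ1 at PC=0 (depth now 2)
Event 17 (EXEC): [IRQ1] PC=0: INC 3 -> ACC=25
Event 18 (EXEC): [IRQ1] PC=1: IRET -> resume IRQ0 at PC=0 (depth now 1)
Event 19 (EXEC): [IRQ0] PC=0: INC 4 -> ACC=29
Event 20 (EXEC): [IRQ0] PC=1: IRET -> resume MAIN at PC=2 (depth now 0)
Event 21 (INT 1): INT 1 arrives: push (MAIN, PC=2), enter IRQ1 at PC=0 (depth now 1)
Event 22 (EXEC): [IRQ1] PC=0: INC 3 -> ACC=32
Event 23 (EXEC): [IRQ1] PC=1: IRET -> resume MAIN at PC=2 (depth now 0)
Event 24 (EXEC): [MAIN] PC=2: INC 5 -> ACC=37
Event 25 (EXEC): [MAIN] PC=3: HALT

Answer: 37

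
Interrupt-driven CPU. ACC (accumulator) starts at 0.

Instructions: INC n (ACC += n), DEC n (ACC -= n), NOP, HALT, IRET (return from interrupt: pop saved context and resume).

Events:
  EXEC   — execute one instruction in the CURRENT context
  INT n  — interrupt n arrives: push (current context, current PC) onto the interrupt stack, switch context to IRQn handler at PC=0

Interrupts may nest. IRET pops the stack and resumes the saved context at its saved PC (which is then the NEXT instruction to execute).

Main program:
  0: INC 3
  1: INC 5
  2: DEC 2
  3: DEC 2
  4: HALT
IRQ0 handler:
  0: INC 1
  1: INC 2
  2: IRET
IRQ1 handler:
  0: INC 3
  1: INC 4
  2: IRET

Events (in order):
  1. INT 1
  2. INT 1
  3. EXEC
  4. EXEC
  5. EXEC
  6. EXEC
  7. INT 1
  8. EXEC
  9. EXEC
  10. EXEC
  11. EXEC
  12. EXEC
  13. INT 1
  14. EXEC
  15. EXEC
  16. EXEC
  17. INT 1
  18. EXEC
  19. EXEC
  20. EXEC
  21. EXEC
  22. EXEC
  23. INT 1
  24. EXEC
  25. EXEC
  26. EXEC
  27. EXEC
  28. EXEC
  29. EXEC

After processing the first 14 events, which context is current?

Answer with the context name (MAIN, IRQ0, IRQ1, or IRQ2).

Answer: IRQ1

Derivation:
Event 1 (INT 1): INT 1 arrives: push (MAIN, PC=0), enter IRQ1 at PC=0 (depth now 1)
Event 2 (INT 1): INT 1 arrives: push (IRQ1, PC=0), enter IRQ1 at PC=0 (depth now 2)
Event 3 (EXEC): [IRQ1] PC=0: INC 3 -> ACC=3
Event 4 (EXEC): [IRQ1] PC=1: INC 4 -> ACC=7
Event 5 (EXEC): [IRQ1] PC=2: IRET -> resume IRQ1 at PC=0 (depth now 1)
Event 6 (EXEC): [IRQ1] PC=0: INC 3 -> ACC=10
Event 7 (INT 1): INT 1 arrives: push (IRQ1, PC=1), enter IRQ1 at PC=0 (depth now 2)
Event 8 (EXEC): [IRQ1] PC=0: INC 3 -> ACC=13
Event 9 (EXEC): [IRQ1] PC=1: INC 4 -> ACC=17
Event 10 (EXEC): [IRQ1] PC=2: IRET -> resume IRQ1 at PC=1 (depth now 1)
Event 11 (EXEC): [IRQ1] PC=1: INC 4 -> ACC=21
Event 12 (EXEC): [IRQ1] PC=2: IRET -> resume MAIN at PC=0 (depth now 0)
Event 13 (INT 1): INT 1 arrives: push (MAIN, PC=0), enter IRQ1 at PC=0 (depth now 1)
Event 14 (EXEC): [IRQ1] PC=0: INC 3 -> ACC=24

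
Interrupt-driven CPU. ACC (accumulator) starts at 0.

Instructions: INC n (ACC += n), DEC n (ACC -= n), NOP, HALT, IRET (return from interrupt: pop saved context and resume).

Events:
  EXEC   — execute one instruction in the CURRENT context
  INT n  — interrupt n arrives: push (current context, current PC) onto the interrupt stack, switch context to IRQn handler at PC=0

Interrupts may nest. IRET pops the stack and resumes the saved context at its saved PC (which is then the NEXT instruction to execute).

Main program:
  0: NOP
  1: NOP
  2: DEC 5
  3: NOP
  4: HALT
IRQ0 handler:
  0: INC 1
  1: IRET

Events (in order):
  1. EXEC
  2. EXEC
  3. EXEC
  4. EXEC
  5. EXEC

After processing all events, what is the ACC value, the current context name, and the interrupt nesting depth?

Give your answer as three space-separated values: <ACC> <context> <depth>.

Event 1 (EXEC): [MAIN] PC=0: NOP
Event 2 (EXEC): [MAIN] PC=1: NOP
Event 3 (EXEC): [MAIN] PC=2: DEC 5 -> ACC=-5
Event 4 (EXEC): [MAIN] PC=3: NOP
Event 5 (EXEC): [MAIN] PC=4: HALT

Answer: -5 MAIN 0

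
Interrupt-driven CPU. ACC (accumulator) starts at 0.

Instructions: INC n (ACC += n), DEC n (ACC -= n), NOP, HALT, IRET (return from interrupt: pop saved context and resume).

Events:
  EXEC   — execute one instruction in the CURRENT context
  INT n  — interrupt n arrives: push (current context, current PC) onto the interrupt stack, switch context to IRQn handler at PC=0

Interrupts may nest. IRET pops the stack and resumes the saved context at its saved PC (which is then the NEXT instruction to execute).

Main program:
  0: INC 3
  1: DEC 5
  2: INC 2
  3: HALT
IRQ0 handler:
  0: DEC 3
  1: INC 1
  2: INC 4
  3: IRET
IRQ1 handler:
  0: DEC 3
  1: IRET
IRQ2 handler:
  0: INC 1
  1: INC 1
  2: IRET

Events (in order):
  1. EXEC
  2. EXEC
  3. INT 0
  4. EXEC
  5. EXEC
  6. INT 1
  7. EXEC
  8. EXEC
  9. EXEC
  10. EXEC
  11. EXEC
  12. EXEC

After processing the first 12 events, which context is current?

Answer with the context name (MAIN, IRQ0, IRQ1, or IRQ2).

Event 1 (EXEC): [MAIN] PC=0: INC 3 -> ACC=3
Event 2 (EXEC): [MAIN] PC=1: DEC 5 -> ACC=-2
Event 3 (INT 0): INT 0 arrives: push (MAIN, PC=2), enter IRQ0 at PC=0 (depth now 1)
Event 4 (EXEC): [IRQ0] PC=0: DEC 3 -> ACC=-5
Event 5 (EXEC): [IRQ0] PC=1: INC 1 -> ACC=-4
Event 6 (INT 1): INT 1 arrives: push (IRQ0, PC=2), enter IRQ1 at PC=0 (depth now 2)
Event 7 (EXEC): [IRQ1] PC=0: DEC 3 -> ACC=-7
Event 8 (EXEC): [IRQ1] PC=1: IRET -> resume IRQ0 at PC=2 (depth now 1)
Event 9 (EXEC): [IRQ0] PC=2: INC 4 -> ACC=-3
Event 10 (EXEC): [IRQ0] PC=3: IRET -> resume MAIN at PC=2 (depth now 0)
Event 11 (EXEC): [MAIN] PC=2: INC 2 -> ACC=-1
Event 12 (EXEC): [MAIN] PC=3: HALT

Answer: MAIN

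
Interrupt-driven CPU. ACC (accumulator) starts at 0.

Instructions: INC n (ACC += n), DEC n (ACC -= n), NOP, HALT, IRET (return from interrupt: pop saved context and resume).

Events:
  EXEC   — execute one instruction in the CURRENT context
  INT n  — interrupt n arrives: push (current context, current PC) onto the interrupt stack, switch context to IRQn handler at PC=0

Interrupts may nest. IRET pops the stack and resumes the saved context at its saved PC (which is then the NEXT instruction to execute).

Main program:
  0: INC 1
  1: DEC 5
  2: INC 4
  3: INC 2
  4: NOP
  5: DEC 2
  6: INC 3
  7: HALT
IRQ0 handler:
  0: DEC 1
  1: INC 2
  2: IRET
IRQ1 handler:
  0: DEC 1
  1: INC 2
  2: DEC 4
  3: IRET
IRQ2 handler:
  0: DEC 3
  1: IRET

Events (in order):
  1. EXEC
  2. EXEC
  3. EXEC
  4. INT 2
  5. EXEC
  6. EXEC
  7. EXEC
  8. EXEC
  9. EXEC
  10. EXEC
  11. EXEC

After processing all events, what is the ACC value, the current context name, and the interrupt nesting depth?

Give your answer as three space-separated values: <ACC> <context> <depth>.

Answer: 0 MAIN 0

Derivation:
Event 1 (EXEC): [MAIN] PC=0: INC 1 -> ACC=1
Event 2 (EXEC): [MAIN] PC=1: DEC 5 -> ACC=-4
Event 3 (EXEC): [MAIN] PC=2: INC 4 -> ACC=0
Event 4 (INT 2): INT 2 arrives: push (MAIN, PC=3), enter IRQ2 at PC=0 (depth now 1)
Event 5 (EXEC): [IRQ2] PC=0: DEC 3 -> ACC=-3
Event 6 (EXEC): [IRQ2] PC=1: IRET -> resume MAIN at PC=3 (depth now 0)
Event 7 (EXEC): [MAIN] PC=3: INC 2 -> ACC=-1
Event 8 (EXEC): [MAIN] PC=4: NOP
Event 9 (EXEC): [MAIN] PC=5: DEC 2 -> ACC=-3
Event 10 (EXEC): [MAIN] PC=6: INC 3 -> ACC=0
Event 11 (EXEC): [MAIN] PC=7: HALT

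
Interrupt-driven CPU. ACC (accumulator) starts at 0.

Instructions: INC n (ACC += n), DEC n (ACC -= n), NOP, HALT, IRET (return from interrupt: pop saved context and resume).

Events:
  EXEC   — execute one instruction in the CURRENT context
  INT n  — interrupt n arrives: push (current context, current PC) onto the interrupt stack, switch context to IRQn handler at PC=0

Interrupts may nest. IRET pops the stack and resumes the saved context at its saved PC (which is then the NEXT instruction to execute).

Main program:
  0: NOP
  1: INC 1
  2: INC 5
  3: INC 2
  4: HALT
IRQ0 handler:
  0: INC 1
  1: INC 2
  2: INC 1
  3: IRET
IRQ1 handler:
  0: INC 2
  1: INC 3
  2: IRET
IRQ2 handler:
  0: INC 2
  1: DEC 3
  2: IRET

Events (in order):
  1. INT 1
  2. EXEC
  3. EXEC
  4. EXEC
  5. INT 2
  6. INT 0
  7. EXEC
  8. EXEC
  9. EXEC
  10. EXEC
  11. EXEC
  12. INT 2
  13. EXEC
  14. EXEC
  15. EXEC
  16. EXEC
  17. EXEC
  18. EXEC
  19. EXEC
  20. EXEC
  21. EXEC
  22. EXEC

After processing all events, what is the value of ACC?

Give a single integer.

Answer: 15

Derivation:
Event 1 (INT 1): INT 1 arrives: push (MAIN, PC=0), enter IRQ1 at PC=0 (depth now 1)
Event 2 (EXEC): [IRQ1] PC=0: INC 2 -> ACC=2
Event 3 (EXEC): [IRQ1] PC=1: INC 3 -> ACC=5
Event 4 (EXEC): [IRQ1] PC=2: IRET -> resume MAIN at PC=0 (depth now 0)
Event 5 (INT 2): INT 2 arrives: push (MAIN, PC=0), enter IRQ2 at PC=0 (depth now 1)
Event 6 (INT 0): INT 0 arrives: push (IRQ2, PC=0), enter IRQ0 at PC=0 (depth now 2)
Event 7 (EXEC): [IRQ0] PC=0: INC 1 -> ACC=6
Event 8 (EXEC): [IRQ0] PC=1: INC 2 -> ACC=8
Event 9 (EXEC): [IRQ0] PC=2: INC 1 -> ACC=9
Event 10 (EXEC): [IRQ0] PC=3: IRET -> resume IRQ2 at PC=0 (depth now 1)
Event 11 (EXEC): [IRQ2] PC=0: INC 2 -> ACC=11
Event 12 (INT 2): INT 2 arrives: push (IRQ2, PC=1), enter IRQ2 at PC=0 (depth now 2)
Event 13 (EXEC): [IRQ2] PC=0: INC 2 -> ACC=13
Event 14 (EXEC): [IRQ2] PC=1: DEC 3 -> ACC=10
Event 15 (EXEC): [IRQ2] PC=2: IRET -> resume IRQ2 at PC=1 (depth now 1)
Event 16 (EXEC): [IRQ2] PC=1: DEC 3 -> ACC=7
Event 17 (EXEC): [IRQ2] PC=2: IRET -> resume MAIN at PC=0 (depth now 0)
Event 18 (EXEC): [MAIN] PC=0: NOP
Event 19 (EXEC): [MAIN] PC=1: INC 1 -> ACC=8
Event 20 (EXEC): [MAIN] PC=2: INC 5 -> ACC=13
Event 21 (EXEC): [MAIN] PC=3: INC 2 -> ACC=15
Event 22 (EXEC): [MAIN] PC=4: HALT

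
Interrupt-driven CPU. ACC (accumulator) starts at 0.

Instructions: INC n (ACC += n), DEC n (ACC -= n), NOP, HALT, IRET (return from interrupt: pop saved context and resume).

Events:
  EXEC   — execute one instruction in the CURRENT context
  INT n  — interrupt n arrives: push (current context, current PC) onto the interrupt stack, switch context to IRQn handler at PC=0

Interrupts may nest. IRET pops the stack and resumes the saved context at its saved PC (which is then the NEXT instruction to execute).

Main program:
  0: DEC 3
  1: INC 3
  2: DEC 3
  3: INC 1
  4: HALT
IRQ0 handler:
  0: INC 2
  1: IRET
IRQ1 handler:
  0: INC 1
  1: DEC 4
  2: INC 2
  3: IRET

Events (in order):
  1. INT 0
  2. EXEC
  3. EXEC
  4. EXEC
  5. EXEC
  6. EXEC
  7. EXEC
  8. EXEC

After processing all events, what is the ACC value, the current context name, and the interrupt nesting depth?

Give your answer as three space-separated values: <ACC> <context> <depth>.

Event 1 (INT 0): INT 0 arrives: push (MAIN, PC=0), enter IRQ0 at PC=0 (depth now 1)
Event 2 (EXEC): [IRQ0] PC=0: INC 2 -> ACC=2
Event 3 (EXEC): [IRQ0] PC=1: IRET -> resume MAIN at PC=0 (depth now 0)
Event 4 (EXEC): [MAIN] PC=0: DEC 3 -> ACC=-1
Event 5 (EXEC): [MAIN] PC=1: INC 3 -> ACC=2
Event 6 (EXEC): [MAIN] PC=2: DEC 3 -> ACC=-1
Event 7 (EXEC): [MAIN] PC=3: INC 1 -> ACC=0
Event 8 (EXEC): [MAIN] PC=4: HALT

Answer: 0 MAIN 0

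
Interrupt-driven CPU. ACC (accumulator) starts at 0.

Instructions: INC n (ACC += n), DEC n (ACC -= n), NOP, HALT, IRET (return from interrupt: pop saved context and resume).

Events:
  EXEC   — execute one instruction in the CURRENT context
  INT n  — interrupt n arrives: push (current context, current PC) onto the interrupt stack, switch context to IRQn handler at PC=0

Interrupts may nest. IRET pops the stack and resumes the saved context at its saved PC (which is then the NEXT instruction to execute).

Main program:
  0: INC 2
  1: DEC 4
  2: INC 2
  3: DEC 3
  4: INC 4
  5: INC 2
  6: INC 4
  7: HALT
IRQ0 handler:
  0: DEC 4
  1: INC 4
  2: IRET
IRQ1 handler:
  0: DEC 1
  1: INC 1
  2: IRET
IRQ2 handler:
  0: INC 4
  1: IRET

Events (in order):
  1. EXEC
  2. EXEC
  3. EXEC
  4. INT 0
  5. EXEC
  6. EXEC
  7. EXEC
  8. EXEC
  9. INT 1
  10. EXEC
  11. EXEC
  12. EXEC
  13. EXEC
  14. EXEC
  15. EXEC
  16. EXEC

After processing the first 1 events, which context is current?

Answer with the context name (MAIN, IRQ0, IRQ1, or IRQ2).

Answer: MAIN

Derivation:
Event 1 (EXEC): [MAIN] PC=0: INC 2 -> ACC=2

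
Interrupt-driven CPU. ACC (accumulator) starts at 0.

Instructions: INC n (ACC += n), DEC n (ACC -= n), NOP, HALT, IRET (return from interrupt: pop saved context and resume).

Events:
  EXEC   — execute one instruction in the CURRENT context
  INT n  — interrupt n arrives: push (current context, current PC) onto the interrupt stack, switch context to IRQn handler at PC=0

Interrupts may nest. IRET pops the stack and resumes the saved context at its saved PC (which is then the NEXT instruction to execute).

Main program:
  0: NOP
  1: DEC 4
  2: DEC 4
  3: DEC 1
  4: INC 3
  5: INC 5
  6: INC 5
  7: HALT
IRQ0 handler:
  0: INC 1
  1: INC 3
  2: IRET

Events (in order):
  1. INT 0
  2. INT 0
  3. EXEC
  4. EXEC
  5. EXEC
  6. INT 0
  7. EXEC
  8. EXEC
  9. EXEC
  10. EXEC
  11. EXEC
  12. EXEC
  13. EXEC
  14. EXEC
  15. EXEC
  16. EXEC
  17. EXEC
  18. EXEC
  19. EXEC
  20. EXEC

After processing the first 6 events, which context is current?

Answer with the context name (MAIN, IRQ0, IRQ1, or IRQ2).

Event 1 (INT 0): INT 0 arrives: push (MAIN, PC=0), enter IRQ0 at PC=0 (depth now 1)
Event 2 (INT 0): INT 0 arrives: push (IRQ0, PC=0), enter IRQ0 at PC=0 (depth now 2)
Event 3 (EXEC): [IRQ0] PC=0: INC 1 -> ACC=1
Event 4 (EXEC): [IRQ0] PC=1: INC 3 -> ACC=4
Event 5 (EXEC): [IRQ0] PC=2: IRET -> resume IRQ0 at PC=0 (depth now 1)
Event 6 (INT 0): INT 0 arrives: push (IRQ0, PC=0), enter IRQ0 at PC=0 (depth now 2)

Answer: IRQ0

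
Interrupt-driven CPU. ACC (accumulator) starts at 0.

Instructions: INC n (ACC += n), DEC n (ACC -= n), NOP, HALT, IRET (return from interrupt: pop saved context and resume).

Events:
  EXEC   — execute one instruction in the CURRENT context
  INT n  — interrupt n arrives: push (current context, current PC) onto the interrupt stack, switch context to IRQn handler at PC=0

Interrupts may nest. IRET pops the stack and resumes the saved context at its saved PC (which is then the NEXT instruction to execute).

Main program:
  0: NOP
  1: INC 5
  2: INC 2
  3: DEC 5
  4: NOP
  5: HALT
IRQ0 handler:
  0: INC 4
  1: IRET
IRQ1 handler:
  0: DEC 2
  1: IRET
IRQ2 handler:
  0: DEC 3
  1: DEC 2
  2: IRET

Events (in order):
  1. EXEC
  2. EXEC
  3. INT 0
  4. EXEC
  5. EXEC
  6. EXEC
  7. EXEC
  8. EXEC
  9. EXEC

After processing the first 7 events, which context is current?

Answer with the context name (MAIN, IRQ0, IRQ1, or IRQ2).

Answer: MAIN

Derivation:
Event 1 (EXEC): [MAIN] PC=0: NOP
Event 2 (EXEC): [MAIN] PC=1: INC 5 -> ACC=5
Event 3 (INT 0): INT 0 arrives: push (MAIN, PC=2), enter IRQ0 at PC=0 (depth now 1)
Event 4 (EXEC): [IRQ0] PC=0: INC 4 -> ACC=9
Event 5 (EXEC): [IRQ0] PC=1: IRET -> resume MAIN at PC=2 (depth now 0)
Event 6 (EXEC): [MAIN] PC=2: INC 2 -> ACC=11
Event 7 (EXEC): [MAIN] PC=3: DEC 5 -> ACC=6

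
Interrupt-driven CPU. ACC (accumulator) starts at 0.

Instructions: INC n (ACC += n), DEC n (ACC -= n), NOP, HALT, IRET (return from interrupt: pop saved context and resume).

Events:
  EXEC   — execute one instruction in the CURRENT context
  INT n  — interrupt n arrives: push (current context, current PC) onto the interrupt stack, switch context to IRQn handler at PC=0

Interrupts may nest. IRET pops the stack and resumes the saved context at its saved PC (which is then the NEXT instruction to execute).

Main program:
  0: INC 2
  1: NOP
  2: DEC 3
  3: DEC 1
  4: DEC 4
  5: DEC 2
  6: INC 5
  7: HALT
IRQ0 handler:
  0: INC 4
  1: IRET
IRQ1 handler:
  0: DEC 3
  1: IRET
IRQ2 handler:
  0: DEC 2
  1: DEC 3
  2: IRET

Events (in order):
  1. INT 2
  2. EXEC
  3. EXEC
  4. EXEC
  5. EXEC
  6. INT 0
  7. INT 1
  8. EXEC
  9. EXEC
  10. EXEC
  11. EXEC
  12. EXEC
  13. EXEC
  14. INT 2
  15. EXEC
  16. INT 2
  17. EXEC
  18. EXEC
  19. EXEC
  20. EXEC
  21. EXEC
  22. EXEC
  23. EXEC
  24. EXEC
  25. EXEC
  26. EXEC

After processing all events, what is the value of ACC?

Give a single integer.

Event 1 (INT 2): INT 2 arrives: push (MAIN, PC=0), enter IRQ2 at PC=0 (depth now 1)
Event 2 (EXEC): [IRQ2] PC=0: DEC 2 -> ACC=-2
Event 3 (EXEC): [IRQ2] PC=1: DEC 3 -> ACC=-5
Event 4 (EXEC): [IRQ2] PC=2: IRET -> resume MAIN at PC=0 (depth now 0)
Event 5 (EXEC): [MAIN] PC=0: INC 2 -> ACC=-3
Event 6 (INT 0): INT 0 arrives: push (MAIN, PC=1), enter IRQ0 at PC=0 (depth now 1)
Event 7 (INT 1): INT 1 arrives: push (IRQ0, PC=0), enter IRQ1 at PC=0 (depth now 2)
Event 8 (EXEC): [IRQ1] PC=0: DEC 3 -> ACC=-6
Event 9 (EXEC): [IRQ1] PC=1: IRET -> resume IRQ0 at PC=0 (depth now 1)
Event 10 (EXEC): [IRQ0] PC=0: INC 4 -> ACC=-2
Event 11 (EXEC): [IRQ0] PC=1: IRET -> resume MAIN at PC=1 (depth now 0)
Event 12 (EXEC): [MAIN] PC=1: NOP
Event 13 (EXEC): [MAIN] PC=2: DEC 3 -> ACC=-5
Event 14 (INT 2): INT 2 arrives: push (MAIN, PC=3), enter IRQ2 at PC=0 (depth now 1)
Event 15 (EXEC): [IRQ2] PC=0: DEC 2 -> ACC=-7
Event 16 (INT 2): INT 2 arrives: push (IRQ2, PC=1), enter IRQ2 at PC=0 (depth now 2)
Event 17 (EXEC): [IRQ2] PC=0: DEC 2 -> ACC=-9
Event 18 (EXEC): [IRQ2] PC=1: DEC 3 -> ACC=-12
Event 19 (EXEC): [IRQ2] PC=2: IRET -> resume IRQ2 at PC=1 (depth now 1)
Event 20 (EXEC): [IRQ2] PC=1: DEC 3 -> ACC=-15
Event 21 (EXEC): [IRQ2] PC=2: IRET -> resume MAIN at PC=3 (depth now 0)
Event 22 (EXEC): [MAIN] PC=3: DEC 1 -> ACC=-16
Event 23 (EXEC): [MAIN] PC=4: DEC 4 -> ACC=-20
Event 24 (EXEC): [MAIN] PC=5: DEC 2 -> ACC=-22
Event 25 (EXEC): [MAIN] PC=6: INC 5 -> ACC=-17
Event 26 (EXEC): [MAIN] PC=7: HALT

Answer: -17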